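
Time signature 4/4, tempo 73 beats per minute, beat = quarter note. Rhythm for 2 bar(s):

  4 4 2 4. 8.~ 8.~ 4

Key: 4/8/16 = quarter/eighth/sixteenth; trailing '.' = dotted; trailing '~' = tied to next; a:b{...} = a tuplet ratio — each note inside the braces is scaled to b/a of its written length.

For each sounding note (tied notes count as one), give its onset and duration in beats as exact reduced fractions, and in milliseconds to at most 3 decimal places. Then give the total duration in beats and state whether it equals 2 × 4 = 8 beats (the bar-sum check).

1) 0.0ms=0b +821.918ms=1b
2) 821.918ms=1b +821.918ms=1b
3) 1643.836ms=2b +1643.836ms=2b
4) 3287.671ms=4b +1232.877ms=3/2b
5) 4520.548ms=11/2b +2054.795ms=5/2b
Σ=8b of 8 (73bpm 4/4) — PASS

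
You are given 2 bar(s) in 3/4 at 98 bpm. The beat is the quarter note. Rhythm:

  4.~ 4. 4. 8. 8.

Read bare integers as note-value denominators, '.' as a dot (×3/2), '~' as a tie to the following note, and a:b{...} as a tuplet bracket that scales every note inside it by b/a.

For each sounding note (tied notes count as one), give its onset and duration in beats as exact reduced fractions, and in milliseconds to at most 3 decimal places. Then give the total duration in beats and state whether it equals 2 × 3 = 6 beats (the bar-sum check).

1) 0.0ms=0b +1836.735ms=3b
2) 1836.735ms=3b +918.367ms=3/2b
3) 2755.102ms=9/2b +459.184ms=3/4b
4) 3214.286ms=21/4b +459.184ms=3/4b
Σ=6b of 6 (98bpm 3/4) — PASS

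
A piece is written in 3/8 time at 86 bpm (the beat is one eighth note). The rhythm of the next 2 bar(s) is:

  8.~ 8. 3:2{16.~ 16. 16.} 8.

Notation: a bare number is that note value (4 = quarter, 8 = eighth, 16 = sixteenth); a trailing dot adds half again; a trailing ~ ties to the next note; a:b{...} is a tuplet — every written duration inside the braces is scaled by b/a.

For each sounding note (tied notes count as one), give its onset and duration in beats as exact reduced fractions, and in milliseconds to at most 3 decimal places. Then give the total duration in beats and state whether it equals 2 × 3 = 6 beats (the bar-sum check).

1) 0.0ms=0b +2093.023ms=3b
2) 2093.023ms=3b +697.674ms=1b
3) 2790.698ms=4b +348.837ms=1/2b
4) 3139.535ms=9/2b +1046.512ms=3/2b
Σ=6b of 6 (86bpm 3/8) — PASS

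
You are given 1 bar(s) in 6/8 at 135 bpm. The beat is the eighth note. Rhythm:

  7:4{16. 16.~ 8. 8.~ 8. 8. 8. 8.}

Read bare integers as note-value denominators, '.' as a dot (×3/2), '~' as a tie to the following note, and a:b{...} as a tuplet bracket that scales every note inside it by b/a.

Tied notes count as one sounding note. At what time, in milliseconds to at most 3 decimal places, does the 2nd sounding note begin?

note 2 onset = 3/7b = 190.476ms

1. 0.0ms @ 0 + 190.476ms (3/7)
2. 190.476ms @ 3/7 + 571.429ms (9/7)
3. 761.905ms @ 12/7 + 761.905ms (12/7)
4. 1523.81ms @ 24/7 + 380.952ms (6/7)
5. 1904.762ms @ 30/7 + 380.952ms (6/7)
6. 2285.714ms @ 36/7 + 380.952ms (6/7)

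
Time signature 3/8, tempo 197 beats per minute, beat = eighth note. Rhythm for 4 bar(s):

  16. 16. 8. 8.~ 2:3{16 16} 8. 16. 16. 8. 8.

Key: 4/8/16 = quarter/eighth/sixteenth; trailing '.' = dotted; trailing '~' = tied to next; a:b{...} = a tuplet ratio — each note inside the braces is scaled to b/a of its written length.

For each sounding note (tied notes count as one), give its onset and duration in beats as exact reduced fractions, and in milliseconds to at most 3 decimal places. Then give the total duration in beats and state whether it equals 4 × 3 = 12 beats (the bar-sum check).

1) 0.0ms=0b +228.426ms=3/4b
2) 228.426ms=3/4b +228.426ms=3/4b
3) 456.853ms=3/2b +456.853ms=3/2b
4) 913.706ms=3b +685.279ms=9/4b
5) 1598.985ms=21/4b +228.426ms=3/4b
6) 1827.411ms=6b +456.853ms=3/2b
7) 2284.264ms=15/2b +228.426ms=3/4b
8) 2512.69ms=33/4b +228.426ms=3/4b
9) 2741.117ms=9b +456.853ms=3/2b
10) 3197.97ms=21/2b +456.853ms=3/2b
Σ=12b of 12 (197bpm 3/8) — PASS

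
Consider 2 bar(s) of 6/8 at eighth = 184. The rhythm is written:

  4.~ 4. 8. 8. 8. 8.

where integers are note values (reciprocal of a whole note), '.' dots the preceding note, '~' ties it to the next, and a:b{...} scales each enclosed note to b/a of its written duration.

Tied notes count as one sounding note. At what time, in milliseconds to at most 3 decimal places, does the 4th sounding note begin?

1. 0.0ms @ 0 + 1956.522ms (6)
2. 1956.522ms @ 6 + 489.13ms (3/2)
3. 2445.652ms @ 15/2 + 489.13ms (3/2)
4. 2934.783ms @ 9 + 489.13ms (3/2)
5. 3423.913ms @ 21/2 + 489.13ms (3/2)

note 4 onset = 9b = 2934.783ms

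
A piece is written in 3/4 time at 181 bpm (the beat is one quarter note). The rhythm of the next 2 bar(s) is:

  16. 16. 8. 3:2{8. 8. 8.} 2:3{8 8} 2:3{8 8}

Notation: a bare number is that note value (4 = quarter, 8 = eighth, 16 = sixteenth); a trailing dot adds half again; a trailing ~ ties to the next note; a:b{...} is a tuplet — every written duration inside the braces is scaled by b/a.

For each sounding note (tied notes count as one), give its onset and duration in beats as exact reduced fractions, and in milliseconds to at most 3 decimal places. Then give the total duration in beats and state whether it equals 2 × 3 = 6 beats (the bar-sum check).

1) 0.0ms=0b +124.309ms=3/8b
2) 124.309ms=3/8b +124.309ms=3/8b
3) 248.619ms=3/4b +248.619ms=3/4b
4) 497.238ms=3/2b +165.746ms=1/2b
5) 662.983ms=2b +165.746ms=1/2b
6) 828.729ms=5/2b +165.746ms=1/2b
7) 994.475ms=3b +248.619ms=3/4b
8) 1243.094ms=15/4b +248.619ms=3/4b
9) 1491.713ms=9/2b +248.619ms=3/4b
10) 1740.331ms=21/4b +248.619ms=3/4b
Σ=6b of 6 (181bpm 3/4) — PASS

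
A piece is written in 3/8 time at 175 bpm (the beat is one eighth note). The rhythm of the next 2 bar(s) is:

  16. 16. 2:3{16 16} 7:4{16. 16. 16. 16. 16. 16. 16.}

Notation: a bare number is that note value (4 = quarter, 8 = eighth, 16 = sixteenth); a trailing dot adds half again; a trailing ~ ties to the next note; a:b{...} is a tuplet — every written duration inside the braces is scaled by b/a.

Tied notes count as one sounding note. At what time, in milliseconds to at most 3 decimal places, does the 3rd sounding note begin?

1. 0.0ms @ 0 + 257.143ms (3/4)
2. 257.143ms @ 3/4 + 257.143ms (3/4)
3. 514.286ms @ 3/2 + 257.143ms (3/4)
4. 771.429ms @ 9/4 + 257.143ms (3/4)
5. 1028.571ms @ 3 + 146.939ms (3/7)
6. 1175.51ms @ 24/7 + 146.939ms (3/7)
7. 1322.449ms @ 27/7 + 146.939ms (3/7)
8. 1469.388ms @ 30/7 + 146.939ms (3/7)
9. 1616.327ms @ 33/7 + 146.939ms (3/7)
10. 1763.265ms @ 36/7 + 146.939ms (3/7)
11. 1910.204ms @ 39/7 + 146.939ms (3/7)

note 3 onset = 3/2b = 514.286ms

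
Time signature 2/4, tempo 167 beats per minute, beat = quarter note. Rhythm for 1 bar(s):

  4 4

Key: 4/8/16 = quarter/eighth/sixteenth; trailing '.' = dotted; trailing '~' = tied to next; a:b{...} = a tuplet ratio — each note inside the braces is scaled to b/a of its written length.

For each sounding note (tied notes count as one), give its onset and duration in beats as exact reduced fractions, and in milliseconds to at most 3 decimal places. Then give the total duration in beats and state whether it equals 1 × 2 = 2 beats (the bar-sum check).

1) 0.0ms=0b +359.281ms=1b
2) 359.281ms=1b +359.281ms=1b
Σ=2b of 2 (167bpm 2/4) — PASS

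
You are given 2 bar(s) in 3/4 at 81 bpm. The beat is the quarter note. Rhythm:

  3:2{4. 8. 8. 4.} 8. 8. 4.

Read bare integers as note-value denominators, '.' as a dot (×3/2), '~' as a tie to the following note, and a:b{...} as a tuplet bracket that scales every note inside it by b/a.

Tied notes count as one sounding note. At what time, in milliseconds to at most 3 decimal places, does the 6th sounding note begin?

note 6 onset = 15/4b = 2777.778ms

1. 0.0ms @ 0 + 740.741ms (1)
2. 740.741ms @ 1 + 370.37ms (1/2)
3. 1111.111ms @ 3/2 + 370.37ms (1/2)
4. 1481.481ms @ 2 + 740.741ms (1)
5. 2222.222ms @ 3 + 555.556ms (3/4)
6. 2777.778ms @ 15/4 + 555.556ms (3/4)
7. 3333.333ms @ 9/2 + 1111.111ms (3/2)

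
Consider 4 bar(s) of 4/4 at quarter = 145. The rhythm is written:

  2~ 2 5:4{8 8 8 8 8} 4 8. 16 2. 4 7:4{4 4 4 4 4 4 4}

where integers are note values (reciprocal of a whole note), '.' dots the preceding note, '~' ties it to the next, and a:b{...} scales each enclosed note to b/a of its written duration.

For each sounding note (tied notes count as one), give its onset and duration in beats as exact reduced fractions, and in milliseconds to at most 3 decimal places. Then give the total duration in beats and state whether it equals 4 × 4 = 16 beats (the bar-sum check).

1) 0.0ms=0b +1655.172ms=4b
2) 1655.172ms=4b +165.517ms=2/5b
3) 1820.69ms=22/5b +165.517ms=2/5b
4) 1986.207ms=24/5b +165.517ms=2/5b
5) 2151.724ms=26/5b +165.517ms=2/5b
6) 2317.241ms=28/5b +165.517ms=2/5b
7) 2482.759ms=6b +413.793ms=1b
8) 2896.552ms=7b +310.345ms=3/4b
9) 3206.897ms=31/4b +103.448ms=1/4b
10) 3310.345ms=8b +1241.379ms=3b
11) 4551.724ms=11b +413.793ms=1b
12) 4965.517ms=12b +236.453ms=4/7b
13) 5201.97ms=88/7b +236.453ms=4/7b
14) 5438.424ms=92/7b +236.453ms=4/7b
15) 5674.877ms=96/7b +236.453ms=4/7b
16) 5911.33ms=100/7b +236.453ms=4/7b
17) 6147.783ms=104/7b +236.453ms=4/7b
18) 6384.236ms=108/7b +236.453ms=4/7b
Σ=16b of 16 (145bpm 4/4) — PASS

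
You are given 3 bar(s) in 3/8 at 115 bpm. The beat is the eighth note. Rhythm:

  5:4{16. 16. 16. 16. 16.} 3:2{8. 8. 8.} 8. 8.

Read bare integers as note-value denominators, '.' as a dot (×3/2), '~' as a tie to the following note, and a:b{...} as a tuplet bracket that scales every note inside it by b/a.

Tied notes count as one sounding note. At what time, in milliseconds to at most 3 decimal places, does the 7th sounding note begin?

note 7 onset = 4b = 2086.957ms

1. 0.0ms @ 0 + 313.043ms (3/5)
2. 313.043ms @ 3/5 + 313.043ms (3/5)
3. 626.087ms @ 6/5 + 313.043ms (3/5)
4. 939.13ms @ 9/5 + 313.043ms (3/5)
5. 1252.174ms @ 12/5 + 313.043ms (3/5)
6. 1565.217ms @ 3 + 521.739ms (1)
7. 2086.957ms @ 4 + 521.739ms (1)
8. 2608.696ms @ 5 + 521.739ms (1)
9. 3130.435ms @ 6 + 782.609ms (3/2)
10. 3913.043ms @ 15/2 + 782.609ms (3/2)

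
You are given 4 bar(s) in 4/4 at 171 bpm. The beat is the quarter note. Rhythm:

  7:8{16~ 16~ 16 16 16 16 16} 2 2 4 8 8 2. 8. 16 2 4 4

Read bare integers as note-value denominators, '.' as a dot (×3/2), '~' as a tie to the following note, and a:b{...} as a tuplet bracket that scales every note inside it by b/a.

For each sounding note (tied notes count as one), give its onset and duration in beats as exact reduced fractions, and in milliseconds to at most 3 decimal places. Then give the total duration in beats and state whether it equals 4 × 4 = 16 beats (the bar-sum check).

1) 0.0ms=0b +300.752ms=6/7b
2) 300.752ms=6/7b +100.251ms=2/7b
3) 401.003ms=8/7b +100.251ms=2/7b
4) 501.253ms=10/7b +100.251ms=2/7b
5) 601.504ms=12/7b +100.251ms=2/7b
6) 701.754ms=2b +701.754ms=2b
7) 1403.509ms=4b +701.754ms=2b
8) 2105.263ms=6b +350.877ms=1b
9) 2456.14ms=7b +175.439ms=1/2b
10) 2631.579ms=15/2b +175.439ms=1/2b
11) 2807.018ms=8b +1052.632ms=3b
12) 3859.649ms=11b +263.158ms=3/4b
13) 4122.807ms=47/4b +87.719ms=1/4b
14) 4210.526ms=12b +701.754ms=2b
15) 4912.281ms=14b +350.877ms=1b
16) 5263.158ms=15b +350.877ms=1b
Σ=16b of 16 (171bpm 4/4) — PASS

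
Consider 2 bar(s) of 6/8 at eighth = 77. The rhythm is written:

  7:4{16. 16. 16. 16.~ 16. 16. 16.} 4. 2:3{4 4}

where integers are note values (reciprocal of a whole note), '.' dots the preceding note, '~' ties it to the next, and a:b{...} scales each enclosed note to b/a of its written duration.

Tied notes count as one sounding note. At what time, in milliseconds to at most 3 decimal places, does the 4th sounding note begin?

1. 0.0ms @ 0 + 333.952ms (3/7)
2. 333.952ms @ 3/7 + 333.952ms (3/7)
3. 667.904ms @ 6/7 + 333.952ms (3/7)
4. 1001.855ms @ 9/7 + 667.904ms (6/7)
5. 1669.759ms @ 15/7 + 333.952ms (3/7)
6. 2003.711ms @ 18/7 + 333.952ms (3/7)
7. 2337.662ms @ 3 + 2337.662ms (3)
8. 4675.325ms @ 6 + 2337.662ms (3)
9. 7012.987ms @ 9 + 2337.662ms (3)

note 4 onset = 9/7b = 1001.855ms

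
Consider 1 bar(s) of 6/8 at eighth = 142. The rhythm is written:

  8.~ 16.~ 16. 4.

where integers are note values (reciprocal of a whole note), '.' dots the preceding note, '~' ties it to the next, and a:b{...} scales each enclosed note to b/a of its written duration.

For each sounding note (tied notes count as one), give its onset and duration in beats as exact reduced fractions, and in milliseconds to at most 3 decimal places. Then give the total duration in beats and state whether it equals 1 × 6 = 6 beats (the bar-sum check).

1) 0.0ms=0b +1267.606ms=3b
2) 1267.606ms=3b +1267.606ms=3b
Σ=6b of 6 (142bpm 6/8) — PASS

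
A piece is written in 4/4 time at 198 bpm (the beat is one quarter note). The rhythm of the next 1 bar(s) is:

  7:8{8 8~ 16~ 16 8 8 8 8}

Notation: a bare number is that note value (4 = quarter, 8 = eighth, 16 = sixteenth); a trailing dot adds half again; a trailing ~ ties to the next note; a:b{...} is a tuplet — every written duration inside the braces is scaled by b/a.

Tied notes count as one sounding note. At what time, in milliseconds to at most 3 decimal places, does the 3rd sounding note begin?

1. 0.0ms @ 0 + 173.16ms (4/7)
2. 173.16ms @ 4/7 + 346.32ms (8/7)
3. 519.481ms @ 12/7 + 173.16ms (4/7)
4. 692.641ms @ 16/7 + 173.16ms (4/7)
5. 865.801ms @ 20/7 + 173.16ms (4/7)
6. 1038.961ms @ 24/7 + 173.16ms (4/7)

note 3 onset = 12/7b = 519.481ms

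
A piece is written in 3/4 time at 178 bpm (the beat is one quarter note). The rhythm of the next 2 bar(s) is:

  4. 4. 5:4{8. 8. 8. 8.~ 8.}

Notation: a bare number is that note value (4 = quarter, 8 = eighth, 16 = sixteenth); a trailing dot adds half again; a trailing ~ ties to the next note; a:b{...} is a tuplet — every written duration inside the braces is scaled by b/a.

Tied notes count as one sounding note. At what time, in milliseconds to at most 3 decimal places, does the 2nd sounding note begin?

1. 0.0ms @ 0 + 505.618ms (3/2)
2. 505.618ms @ 3/2 + 505.618ms (3/2)
3. 1011.236ms @ 3 + 202.247ms (3/5)
4. 1213.483ms @ 18/5 + 202.247ms (3/5)
5. 1415.73ms @ 21/5 + 202.247ms (3/5)
6. 1617.978ms @ 24/5 + 404.494ms (6/5)

note 2 onset = 3/2b = 505.618ms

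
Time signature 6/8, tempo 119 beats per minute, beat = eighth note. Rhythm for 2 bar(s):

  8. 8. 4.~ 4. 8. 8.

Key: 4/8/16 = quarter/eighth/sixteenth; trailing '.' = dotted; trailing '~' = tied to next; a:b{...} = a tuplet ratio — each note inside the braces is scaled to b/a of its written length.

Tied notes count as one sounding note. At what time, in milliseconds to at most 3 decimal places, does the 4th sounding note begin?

1. 0.0ms @ 0 + 756.303ms (3/2)
2. 756.303ms @ 3/2 + 756.303ms (3/2)
3. 1512.605ms @ 3 + 3025.21ms (6)
4. 4537.815ms @ 9 + 756.303ms (3/2)
5. 5294.118ms @ 21/2 + 756.303ms (3/2)

note 4 onset = 9b = 4537.815ms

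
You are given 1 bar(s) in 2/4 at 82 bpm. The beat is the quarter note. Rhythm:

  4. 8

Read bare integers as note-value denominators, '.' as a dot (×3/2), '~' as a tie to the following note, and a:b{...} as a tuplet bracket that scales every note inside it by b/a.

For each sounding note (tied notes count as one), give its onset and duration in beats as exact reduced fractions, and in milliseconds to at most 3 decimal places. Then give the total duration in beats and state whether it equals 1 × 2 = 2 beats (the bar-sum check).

1) 0.0ms=0b +1097.561ms=3/2b
2) 1097.561ms=3/2b +365.854ms=1/2b
Σ=2b of 2 (82bpm 2/4) — PASS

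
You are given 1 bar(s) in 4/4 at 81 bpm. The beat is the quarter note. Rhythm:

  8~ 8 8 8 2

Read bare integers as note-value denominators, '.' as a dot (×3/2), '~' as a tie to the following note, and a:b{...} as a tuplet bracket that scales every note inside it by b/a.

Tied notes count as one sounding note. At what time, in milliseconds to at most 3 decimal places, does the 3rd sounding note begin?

1. 0.0ms @ 0 + 740.741ms (1)
2. 740.741ms @ 1 + 370.37ms (1/2)
3. 1111.111ms @ 3/2 + 370.37ms (1/2)
4. 1481.481ms @ 2 + 1481.481ms (2)

note 3 onset = 3/2b = 1111.111ms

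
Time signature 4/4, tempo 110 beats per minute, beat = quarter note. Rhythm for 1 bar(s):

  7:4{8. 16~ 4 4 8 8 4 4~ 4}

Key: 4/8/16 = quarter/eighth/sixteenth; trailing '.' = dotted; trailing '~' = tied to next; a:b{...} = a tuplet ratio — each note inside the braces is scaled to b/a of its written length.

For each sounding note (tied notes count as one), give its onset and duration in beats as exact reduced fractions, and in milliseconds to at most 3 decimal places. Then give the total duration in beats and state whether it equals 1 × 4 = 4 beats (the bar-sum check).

1) 0.0ms=0b +233.766ms=3/7b
2) 233.766ms=3/7b +389.61ms=5/7b
3) 623.377ms=8/7b +311.688ms=4/7b
4) 935.065ms=12/7b +155.844ms=2/7b
5) 1090.909ms=2b +155.844ms=2/7b
6) 1246.753ms=16/7b +311.688ms=4/7b
7) 1558.442ms=20/7b +623.377ms=8/7b
Σ=4b of 4 (110bpm 4/4) — PASS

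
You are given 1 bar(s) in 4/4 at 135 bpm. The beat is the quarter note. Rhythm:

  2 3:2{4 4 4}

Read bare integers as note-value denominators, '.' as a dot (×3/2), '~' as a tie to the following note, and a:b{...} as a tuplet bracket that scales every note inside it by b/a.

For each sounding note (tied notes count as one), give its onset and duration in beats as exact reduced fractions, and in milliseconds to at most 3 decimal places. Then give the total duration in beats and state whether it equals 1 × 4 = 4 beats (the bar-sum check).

1) 0.0ms=0b +888.889ms=2b
2) 888.889ms=2b +296.296ms=2/3b
3) 1185.185ms=8/3b +296.296ms=2/3b
4) 1481.481ms=10/3b +296.296ms=2/3b
Σ=4b of 4 (135bpm 4/4) — PASS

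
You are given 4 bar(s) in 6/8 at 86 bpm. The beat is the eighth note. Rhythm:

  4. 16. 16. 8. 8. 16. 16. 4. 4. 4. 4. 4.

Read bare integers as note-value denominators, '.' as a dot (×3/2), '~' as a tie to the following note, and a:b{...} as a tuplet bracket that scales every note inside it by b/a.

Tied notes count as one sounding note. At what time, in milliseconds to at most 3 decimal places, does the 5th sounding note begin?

note 5 onset = 6b = 4186.047ms

1. 0.0ms @ 0 + 2093.023ms (3)
2. 2093.023ms @ 3 + 523.256ms (3/4)
3. 2616.279ms @ 15/4 + 523.256ms (3/4)
4. 3139.535ms @ 9/2 + 1046.512ms (3/2)
5. 4186.047ms @ 6 + 1046.512ms (3/2)
6. 5232.558ms @ 15/2 + 523.256ms (3/4)
7. 5755.814ms @ 33/4 + 523.256ms (3/4)
8. 6279.07ms @ 9 + 2093.023ms (3)
9. 8372.093ms @ 12 + 2093.023ms (3)
10. 10465.116ms @ 15 + 2093.023ms (3)
11. 12558.14ms @ 18 + 2093.023ms (3)
12. 14651.163ms @ 21 + 2093.023ms (3)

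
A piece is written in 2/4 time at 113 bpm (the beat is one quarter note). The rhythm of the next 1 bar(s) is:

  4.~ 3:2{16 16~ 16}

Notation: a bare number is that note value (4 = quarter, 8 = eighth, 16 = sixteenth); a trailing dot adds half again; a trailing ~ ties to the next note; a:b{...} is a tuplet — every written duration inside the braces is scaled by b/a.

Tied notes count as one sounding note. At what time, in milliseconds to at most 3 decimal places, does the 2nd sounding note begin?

1. 0.0ms @ 0 + 884.956ms (5/3)
2. 884.956ms @ 5/3 + 176.991ms (1/3)

note 2 onset = 5/3b = 884.956ms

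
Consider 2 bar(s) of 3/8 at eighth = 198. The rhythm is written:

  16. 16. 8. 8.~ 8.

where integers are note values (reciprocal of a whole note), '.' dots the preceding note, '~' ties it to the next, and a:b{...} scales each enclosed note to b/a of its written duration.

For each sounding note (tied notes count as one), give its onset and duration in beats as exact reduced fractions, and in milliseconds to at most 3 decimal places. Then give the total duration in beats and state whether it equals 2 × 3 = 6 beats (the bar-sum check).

1) 0.0ms=0b +227.273ms=3/4b
2) 227.273ms=3/4b +227.273ms=3/4b
3) 454.545ms=3/2b +454.545ms=3/2b
4) 909.091ms=3b +909.091ms=3b
Σ=6b of 6 (198bpm 3/8) — PASS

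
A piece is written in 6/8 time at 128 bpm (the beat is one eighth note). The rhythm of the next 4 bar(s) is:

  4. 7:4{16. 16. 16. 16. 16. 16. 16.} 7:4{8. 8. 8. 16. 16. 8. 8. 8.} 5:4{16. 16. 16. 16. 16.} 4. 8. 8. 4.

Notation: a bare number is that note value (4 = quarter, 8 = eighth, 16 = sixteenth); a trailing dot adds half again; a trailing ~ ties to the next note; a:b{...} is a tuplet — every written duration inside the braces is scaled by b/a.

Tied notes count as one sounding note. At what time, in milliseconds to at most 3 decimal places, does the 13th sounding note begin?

note 13 onset = 9b = 4218.75ms

1. 0.0ms @ 0 + 1406.25ms (3)
2. 1406.25ms @ 3 + 200.893ms (3/7)
3. 1607.143ms @ 24/7 + 200.893ms (3/7)
4. 1808.036ms @ 27/7 + 200.893ms (3/7)
5. 2008.929ms @ 30/7 + 200.893ms (3/7)
6. 2209.821ms @ 33/7 + 200.893ms (3/7)
7. 2410.714ms @ 36/7 + 200.893ms (3/7)
8. 2611.607ms @ 39/7 + 200.893ms (3/7)
9. 2812.5ms @ 6 + 401.786ms (6/7)
10. 3214.286ms @ 48/7 + 401.786ms (6/7)
11. 3616.071ms @ 54/7 + 401.786ms (6/7)
12. 4017.857ms @ 60/7 + 200.893ms (3/7)
13. 4218.75ms @ 9 + 200.893ms (3/7)
14. 4419.643ms @ 66/7 + 401.786ms (6/7)
15. 4821.429ms @ 72/7 + 401.786ms (6/7)
16. 5223.214ms @ 78/7 + 401.786ms (6/7)
17. 5625.0ms @ 12 + 281.25ms (3/5)
18. 5906.25ms @ 63/5 + 281.25ms (3/5)
19. 6187.5ms @ 66/5 + 281.25ms (3/5)
20. 6468.75ms @ 69/5 + 281.25ms (3/5)
21. 6750.0ms @ 72/5 + 281.25ms (3/5)
22. 7031.25ms @ 15 + 1406.25ms (3)
23. 8437.5ms @ 18 + 703.125ms (3/2)
24. 9140.625ms @ 39/2 + 703.125ms (3/2)
25. 9843.75ms @ 21 + 1406.25ms (3)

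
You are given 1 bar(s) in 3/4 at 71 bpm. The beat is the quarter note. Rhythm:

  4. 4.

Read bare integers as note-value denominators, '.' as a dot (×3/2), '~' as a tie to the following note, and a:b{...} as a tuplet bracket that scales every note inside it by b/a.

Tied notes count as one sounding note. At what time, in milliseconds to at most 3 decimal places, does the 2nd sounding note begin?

1. 0.0ms @ 0 + 1267.606ms (3/2)
2. 1267.606ms @ 3/2 + 1267.606ms (3/2)

note 2 onset = 3/2b = 1267.606ms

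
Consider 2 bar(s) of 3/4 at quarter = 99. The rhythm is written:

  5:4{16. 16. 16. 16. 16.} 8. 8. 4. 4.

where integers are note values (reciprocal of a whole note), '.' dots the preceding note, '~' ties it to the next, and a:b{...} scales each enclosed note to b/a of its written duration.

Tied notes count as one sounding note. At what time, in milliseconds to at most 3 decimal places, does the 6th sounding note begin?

note 6 onset = 3/2b = 909.091ms

1. 0.0ms @ 0 + 181.818ms (3/10)
2. 181.818ms @ 3/10 + 181.818ms (3/10)
3. 363.636ms @ 3/5 + 181.818ms (3/10)
4. 545.455ms @ 9/10 + 181.818ms (3/10)
5. 727.273ms @ 6/5 + 181.818ms (3/10)
6. 909.091ms @ 3/2 + 454.545ms (3/4)
7. 1363.636ms @ 9/4 + 454.545ms (3/4)
8. 1818.182ms @ 3 + 909.091ms (3/2)
9. 2727.273ms @ 9/2 + 909.091ms (3/2)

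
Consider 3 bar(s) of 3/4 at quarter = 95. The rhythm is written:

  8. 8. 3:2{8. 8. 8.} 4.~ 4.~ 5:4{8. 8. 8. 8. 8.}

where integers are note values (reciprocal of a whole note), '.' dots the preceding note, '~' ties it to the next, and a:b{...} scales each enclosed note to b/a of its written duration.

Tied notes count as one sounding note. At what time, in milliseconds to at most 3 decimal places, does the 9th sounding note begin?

1. 0.0ms @ 0 + 473.684ms (3/4)
2. 473.684ms @ 3/4 + 473.684ms (3/4)
3. 947.368ms @ 3/2 + 315.789ms (1/2)
4. 1263.158ms @ 2 + 315.789ms (1/2)
5. 1578.947ms @ 5/2 + 315.789ms (1/2)
6. 1894.737ms @ 3 + 2273.684ms (18/5)
7. 4168.421ms @ 33/5 + 378.947ms (3/5)
8. 4547.368ms @ 36/5 + 378.947ms (3/5)
9. 4926.316ms @ 39/5 + 378.947ms (3/5)
10. 5305.263ms @ 42/5 + 378.947ms (3/5)

note 9 onset = 39/5b = 4926.316ms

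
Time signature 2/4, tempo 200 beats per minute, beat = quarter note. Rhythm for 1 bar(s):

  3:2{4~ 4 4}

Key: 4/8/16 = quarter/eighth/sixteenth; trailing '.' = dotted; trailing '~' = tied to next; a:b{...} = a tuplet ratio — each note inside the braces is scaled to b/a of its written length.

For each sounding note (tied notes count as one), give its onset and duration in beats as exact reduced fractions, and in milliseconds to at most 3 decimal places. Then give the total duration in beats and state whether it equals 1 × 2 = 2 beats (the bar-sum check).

1) 0.0ms=0b +400.0ms=4/3b
2) 400.0ms=4/3b +200.0ms=2/3b
Σ=2b of 2 (200bpm 2/4) — PASS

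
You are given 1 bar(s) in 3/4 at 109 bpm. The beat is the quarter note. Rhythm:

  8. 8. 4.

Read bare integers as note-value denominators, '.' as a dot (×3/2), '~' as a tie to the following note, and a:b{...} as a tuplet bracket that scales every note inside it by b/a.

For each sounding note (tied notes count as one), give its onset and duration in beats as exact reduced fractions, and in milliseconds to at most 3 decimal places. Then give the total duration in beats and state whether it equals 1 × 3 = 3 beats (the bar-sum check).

1) 0.0ms=0b +412.844ms=3/4b
2) 412.844ms=3/4b +412.844ms=3/4b
3) 825.688ms=3/2b +825.688ms=3/2b
Σ=3b of 3 (109bpm 3/4) — PASS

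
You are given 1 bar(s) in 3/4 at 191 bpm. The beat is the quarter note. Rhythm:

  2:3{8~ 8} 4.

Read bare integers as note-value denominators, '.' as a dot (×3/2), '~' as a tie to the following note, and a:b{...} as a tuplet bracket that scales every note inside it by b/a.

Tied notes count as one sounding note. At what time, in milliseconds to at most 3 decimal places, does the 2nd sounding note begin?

1. 0.0ms @ 0 + 471.204ms (3/2)
2. 471.204ms @ 3/2 + 471.204ms (3/2)

note 2 onset = 3/2b = 471.204ms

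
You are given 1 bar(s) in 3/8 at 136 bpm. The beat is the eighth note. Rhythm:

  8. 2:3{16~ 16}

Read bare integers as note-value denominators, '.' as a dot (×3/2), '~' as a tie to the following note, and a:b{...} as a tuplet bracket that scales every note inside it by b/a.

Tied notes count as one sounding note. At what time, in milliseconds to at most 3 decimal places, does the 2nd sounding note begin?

note 2 onset = 3/2b = 661.765ms

1. 0.0ms @ 0 + 661.765ms (3/2)
2. 661.765ms @ 3/2 + 661.765ms (3/2)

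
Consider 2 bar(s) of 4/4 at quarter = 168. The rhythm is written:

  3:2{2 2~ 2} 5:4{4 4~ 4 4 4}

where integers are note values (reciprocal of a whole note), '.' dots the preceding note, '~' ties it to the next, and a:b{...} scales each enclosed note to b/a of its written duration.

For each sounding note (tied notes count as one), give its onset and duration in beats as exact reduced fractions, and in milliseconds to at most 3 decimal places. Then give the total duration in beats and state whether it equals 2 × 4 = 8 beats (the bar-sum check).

1) 0.0ms=0b +476.19ms=4/3b
2) 476.19ms=4/3b +952.381ms=8/3b
3) 1428.571ms=4b +285.714ms=4/5b
4) 1714.286ms=24/5b +571.429ms=8/5b
5) 2285.714ms=32/5b +285.714ms=4/5b
6) 2571.429ms=36/5b +285.714ms=4/5b
Σ=8b of 8 (168bpm 4/4) — PASS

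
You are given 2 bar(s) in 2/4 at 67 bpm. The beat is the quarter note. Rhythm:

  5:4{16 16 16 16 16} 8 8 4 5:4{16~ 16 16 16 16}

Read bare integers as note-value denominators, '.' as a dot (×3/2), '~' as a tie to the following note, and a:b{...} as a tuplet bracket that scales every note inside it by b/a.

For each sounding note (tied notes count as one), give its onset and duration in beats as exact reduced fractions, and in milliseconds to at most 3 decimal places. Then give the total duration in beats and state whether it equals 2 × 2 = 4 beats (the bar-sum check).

1) 0.0ms=0b +179.104ms=1/5b
2) 179.104ms=1/5b +179.104ms=1/5b
3) 358.209ms=2/5b +179.104ms=1/5b
4) 537.313ms=3/5b +179.104ms=1/5b
5) 716.418ms=4/5b +179.104ms=1/5b
6) 895.522ms=1b +447.761ms=1/2b
7) 1343.284ms=3/2b +447.761ms=1/2b
8) 1791.045ms=2b +895.522ms=1b
9) 2686.567ms=3b +358.209ms=2/5b
10) 3044.776ms=17/5b +179.104ms=1/5b
11) 3223.881ms=18/5b +179.104ms=1/5b
12) 3402.985ms=19/5b +179.104ms=1/5b
Σ=4b of 4 (67bpm 2/4) — PASS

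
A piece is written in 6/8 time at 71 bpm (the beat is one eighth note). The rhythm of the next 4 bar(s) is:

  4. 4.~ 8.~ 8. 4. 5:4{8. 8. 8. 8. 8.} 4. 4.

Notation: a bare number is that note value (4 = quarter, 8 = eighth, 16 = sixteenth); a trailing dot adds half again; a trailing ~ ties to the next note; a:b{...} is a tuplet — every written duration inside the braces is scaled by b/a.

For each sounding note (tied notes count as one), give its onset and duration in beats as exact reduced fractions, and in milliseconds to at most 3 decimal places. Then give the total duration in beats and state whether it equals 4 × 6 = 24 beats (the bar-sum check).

1) 0.0ms=0b +2535.211ms=3b
2) 2535.211ms=3b +5070.423ms=6b
3) 7605.634ms=9b +2535.211ms=3b
4) 10140.845ms=12b +1014.085ms=6/5b
5) 11154.93ms=66/5b +1014.085ms=6/5b
6) 12169.014ms=72/5b +1014.085ms=6/5b
7) 13183.099ms=78/5b +1014.085ms=6/5b
8) 14197.183ms=84/5b +1014.085ms=6/5b
9) 15211.268ms=18b +2535.211ms=3b
10) 17746.479ms=21b +2535.211ms=3b
Σ=24b of 24 (71bpm 6/8) — PASS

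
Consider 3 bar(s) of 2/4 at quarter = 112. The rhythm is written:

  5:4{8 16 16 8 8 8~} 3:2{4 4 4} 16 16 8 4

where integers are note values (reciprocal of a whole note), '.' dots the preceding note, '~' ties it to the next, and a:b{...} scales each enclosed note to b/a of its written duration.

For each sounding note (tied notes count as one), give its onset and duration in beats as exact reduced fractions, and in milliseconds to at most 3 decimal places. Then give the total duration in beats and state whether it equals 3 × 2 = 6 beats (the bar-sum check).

1) 0.0ms=0b +214.286ms=2/5b
2) 214.286ms=2/5b +107.143ms=1/5b
3) 321.429ms=3/5b +107.143ms=1/5b
4) 428.571ms=4/5b +214.286ms=2/5b
5) 642.857ms=6/5b +214.286ms=2/5b
6) 857.143ms=8/5b +571.429ms=16/15b
7) 1428.571ms=8/3b +357.143ms=2/3b
8) 1785.714ms=10/3b +357.143ms=2/3b
9) 2142.857ms=4b +133.929ms=1/4b
10) 2276.786ms=17/4b +133.929ms=1/4b
11) 2410.714ms=9/2b +267.857ms=1/2b
12) 2678.571ms=5b +535.714ms=1b
Σ=6b of 6 (112bpm 2/4) — PASS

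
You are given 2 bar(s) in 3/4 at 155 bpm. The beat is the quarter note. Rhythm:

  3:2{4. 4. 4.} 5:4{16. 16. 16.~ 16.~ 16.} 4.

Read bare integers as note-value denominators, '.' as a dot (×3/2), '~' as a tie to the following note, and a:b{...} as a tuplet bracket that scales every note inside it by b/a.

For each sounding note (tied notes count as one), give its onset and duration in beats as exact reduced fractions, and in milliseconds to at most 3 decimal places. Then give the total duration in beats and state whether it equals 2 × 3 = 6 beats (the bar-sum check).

1) 0.0ms=0b +387.097ms=1b
2) 387.097ms=1b +387.097ms=1b
3) 774.194ms=2b +387.097ms=1b
4) 1161.29ms=3b +116.129ms=3/10b
5) 1277.419ms=33/10b +116.129ms=3/10b
6) 1393.548ms=18/5b +348.387ms=9/10b
7) 1741.935ms=9/2b +580.645ms=3/2b
Σ=6b of 6 (155bpm 3/4) — PASS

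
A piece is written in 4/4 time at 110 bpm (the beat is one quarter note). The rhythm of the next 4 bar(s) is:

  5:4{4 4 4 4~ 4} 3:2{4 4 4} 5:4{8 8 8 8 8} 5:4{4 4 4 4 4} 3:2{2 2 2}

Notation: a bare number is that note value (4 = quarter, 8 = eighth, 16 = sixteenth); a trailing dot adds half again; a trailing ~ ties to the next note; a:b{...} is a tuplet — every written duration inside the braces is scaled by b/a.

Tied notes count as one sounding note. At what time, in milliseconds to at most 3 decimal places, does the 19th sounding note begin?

1. 0.0ms @ 0 + 436.364ms (4/5)
2. 436.364ms @ 4/5 + 436.364ms (4/5)
3. 872.727ms @ 8/5 + 436.364ms (4/5)
4. 1309.091ms @ 12/5 + 872.727ms (8/5)
5. 2181.818ms @ 4 + 363.636ms (2/3)
6. 2545.455ms @ 14/3 + 363.636ms (2/3)
7. 2909.091ms @ 16/3 + 363.636ms (2/3)
8. 3272.727ms @ 6 + 218.182ms (2/5)
9. 3490.909ms @ 32/5 + 218.182ms (2/5)
10. 3709.091ms @ 34/5 + 218.182ms (2/5)
11. 3927.273ms @ 36/5 + 218.182ms (2/5)
12. 4145.455ms @ 38/5 + 218.182ms (2/5)
13. 4363.636ms @ 8 + 436.364ms (4/5)
14. 4800.0ms @ 44/5 + 436.364ms (4/5)
15. 5236.364ms @ 48/5 + 436.364ms (4/5)
16. 5672.727ms @ 52/5 + 436.364ms (4/5)
17. 6109.091ms @ 56/5 + 436.364ms (4/5)
18. 6545.455ms @ 12 + 727.273ms (4/3)
19. 7272.727ms @ 40/3 + 727.273ms (4/3)
20. 8000.0ms @ 44/3 + 727.273ms (4/3)

note 19 onset = 40/3b = 7272.727ms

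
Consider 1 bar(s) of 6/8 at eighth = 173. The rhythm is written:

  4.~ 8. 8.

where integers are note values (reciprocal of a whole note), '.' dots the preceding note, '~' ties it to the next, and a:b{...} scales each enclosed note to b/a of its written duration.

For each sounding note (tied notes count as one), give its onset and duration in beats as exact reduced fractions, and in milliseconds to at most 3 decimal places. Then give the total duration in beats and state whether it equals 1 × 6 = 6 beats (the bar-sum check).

1) 0.0ms=0b +1560.694ms=9/2b
2) 1560.694ms=9/2b +520.231ms=3/2b
Σ=6b of 6 (173bpm 6/8) — PASS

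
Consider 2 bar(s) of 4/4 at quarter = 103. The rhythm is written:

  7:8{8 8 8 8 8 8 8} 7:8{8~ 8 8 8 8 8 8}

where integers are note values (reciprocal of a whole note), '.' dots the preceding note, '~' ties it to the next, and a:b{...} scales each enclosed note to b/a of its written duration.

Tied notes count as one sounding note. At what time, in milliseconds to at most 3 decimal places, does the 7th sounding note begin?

1. 0.0ms @ 0 + 332.871ms (4/7)
2. 332.871ms @ 4/7 + 332.871ms (4/7)
3. 665.742ms @ 8/7 + 332.871ms (4/7)
4. 998.613ms @ 12/7 + 332.871ms (4/7)
5. 1331.484ms @ 16/7 + 332.871ms (4/7)
6. 1664.355ms @ 20/7 + 332.871ms (4/7)
7. 1997.226ms @ 24/7 + 332.871ms (4/7)
8. 2330.097ms @ 4 + 665.742ms (8/7)
9. 2995.839ms @ 36/7 + 332.871ms (4/7)
10. 3328.71ms @ 40/7 + 332.871ms (4/7)
11. 3661.581ms @ 44/7 + 332.871ms (4/7)
12. 3994.452ms @ 48/7 + 332.871ms (4/7)
13. 4327.323ms @ 52/7 + 332.871ms (4/7)

note 7 onset = 24/7b = 1997.226ms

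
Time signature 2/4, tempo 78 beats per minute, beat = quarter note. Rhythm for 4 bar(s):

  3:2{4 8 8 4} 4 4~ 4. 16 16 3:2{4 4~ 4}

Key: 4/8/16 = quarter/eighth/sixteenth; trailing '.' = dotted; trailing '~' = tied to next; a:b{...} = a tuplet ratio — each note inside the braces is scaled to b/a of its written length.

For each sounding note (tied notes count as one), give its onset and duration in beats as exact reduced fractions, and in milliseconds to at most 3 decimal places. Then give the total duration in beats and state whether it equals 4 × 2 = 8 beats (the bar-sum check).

1) 0.0ms=0b +512.821ms=2/3b
2) 512.821ms=2/3b +256.41ms=1/3b
3) 769.231ms=1b +256.41ms=1/3b
4) 1025.641ms=4/3b +512.821ms=2/3b
5) 1538.462ms=2b +769.231ms=1b
6) 2307.692ms=3b +1923.077ms=5/2b
7) 4230.769ms=11/2b +192.308ms=1/4b
8) 4423.077ms=23/4b +192.308ms=1/4b
9) 4615.385ms=6b +512.821ms=2/3b
10) 5128.205ms=20/3b +1025.641ms=4/3b
Σ=8b of 8 (78bpm 2/4) — PASS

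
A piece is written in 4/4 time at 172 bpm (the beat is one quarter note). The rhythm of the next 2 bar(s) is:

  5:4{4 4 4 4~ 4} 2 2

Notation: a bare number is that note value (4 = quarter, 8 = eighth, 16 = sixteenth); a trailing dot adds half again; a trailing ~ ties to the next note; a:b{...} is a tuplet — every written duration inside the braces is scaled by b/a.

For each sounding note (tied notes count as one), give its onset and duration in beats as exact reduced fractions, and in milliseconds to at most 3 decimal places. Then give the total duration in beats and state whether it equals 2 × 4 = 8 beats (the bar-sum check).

1) 0.0ms=0b +279.07ms=4/5b
2) 279.07ms=4/5b +279.07ms=4/5b
3) 558.14ms=8/5b +279.07ms=4/5b
4) 837.209ms=12/5b +558.14ms=8/5b
5) 1395.349ms=4b +697.674ms=2b
6) 2093.023ms=6b +697.674ms=2b
Σ=8b of 8 (172bpm 4/4) — PASS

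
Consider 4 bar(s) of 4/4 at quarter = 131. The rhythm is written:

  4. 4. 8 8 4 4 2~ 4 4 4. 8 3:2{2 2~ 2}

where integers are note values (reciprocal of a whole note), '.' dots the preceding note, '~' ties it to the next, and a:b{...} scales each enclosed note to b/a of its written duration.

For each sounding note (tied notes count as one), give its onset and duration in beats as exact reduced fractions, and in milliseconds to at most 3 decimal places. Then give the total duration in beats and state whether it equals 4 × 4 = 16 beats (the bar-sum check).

1) 0.0ms=0b +687.023ms=3/2b
2) 687.023ms=3/2b +687.023ms=3/2b
3) 1374.046ms=3b +229.008ms=1/2b
4) 1603.053ms=7/2b +229.008ms=1/2b
5) 1832.061ms=4b +458.015ms=1b
6) 2290.076ms=5b +458.015ms=1b
7) 2748.092ms=6b +1374.046ms=3b
8) 4122.137ms=9b +458.015ms=1b
9) 4580.153ms=10b +687.023ms=3/2b
10) 5267.176ms=23/2b +229.008ms=1/2b
11) 5496.183ms=12b +610.687ms=4/3b
12) 6106.87ms=40/3b +1221.374ms=8/3b
Σ=16b of 16 (131bpm 4/4) — PASS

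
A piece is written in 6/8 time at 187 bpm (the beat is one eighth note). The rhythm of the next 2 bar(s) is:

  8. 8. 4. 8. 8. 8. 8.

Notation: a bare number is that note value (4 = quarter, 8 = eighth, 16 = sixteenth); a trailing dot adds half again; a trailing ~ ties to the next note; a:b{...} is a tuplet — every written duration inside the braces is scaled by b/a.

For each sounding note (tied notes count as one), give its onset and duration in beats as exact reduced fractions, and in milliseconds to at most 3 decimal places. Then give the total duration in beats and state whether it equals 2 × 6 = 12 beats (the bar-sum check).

1) 0.0ms=0b +481.283ms=3/2b
2) 481.283ms=3/2b +481.283ms=3/2b
3) 962.567ms=3b +962.567ms=3b
4) 1925.134ms=6b +481.283ms=3/2b
5) 2406.417ms=15/2b +481.283ms=3/2b
6) 2887.701ms=9b +481.283ms=3/2b
7) 3368.984ms=21/2b +481.283ms=3/2b
Σ=12b of 12 (187bpm 6/8) — PASS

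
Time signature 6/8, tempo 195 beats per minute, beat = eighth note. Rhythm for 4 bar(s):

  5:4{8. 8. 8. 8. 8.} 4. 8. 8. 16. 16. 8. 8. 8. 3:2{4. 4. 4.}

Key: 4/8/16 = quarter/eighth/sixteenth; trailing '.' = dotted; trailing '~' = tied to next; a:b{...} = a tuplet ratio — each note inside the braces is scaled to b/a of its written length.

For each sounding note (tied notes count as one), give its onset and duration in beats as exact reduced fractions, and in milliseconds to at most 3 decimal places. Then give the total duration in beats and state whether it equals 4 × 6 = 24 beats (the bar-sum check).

1) 0.0ms=0b +369.231ms=6/5b
2) 369.231ms=6/5b +369.231ms=6/5b
3) 738.462ms=12/5b +369.231ms=6/5b
4) 1107.692ms=18/5b +369.231ms=6/5b
5) 1476.923ms=24/5b +369.231ms=6/5b
6) 1846.154ms=6b +923.077ms=3b
7) 2769.231ms=9b +461.538ms=3/2b
8) 3230.769ms=21/2b +461.538ms=3/2b
9) 3692.308ms=12b +230.769ms=3/4b
10) 3923.077ms=51/4b +230.769ms=3/4b
11) 4153.846ms=27/2b +461.538ms=3/2b
12) 4615.385ms=15b +461.538ms=3/2b
13) 5076.923ms=33/2b +461.538ms=3/2b
14) 5538.462ms=18b +615.385ms=2b
15) 6153.846ms=20b +615.385ms=2b
16) 6769.231ms=22b +615.385ms=2b
Σ=24b of 24 (195bpm 6/8) — PASS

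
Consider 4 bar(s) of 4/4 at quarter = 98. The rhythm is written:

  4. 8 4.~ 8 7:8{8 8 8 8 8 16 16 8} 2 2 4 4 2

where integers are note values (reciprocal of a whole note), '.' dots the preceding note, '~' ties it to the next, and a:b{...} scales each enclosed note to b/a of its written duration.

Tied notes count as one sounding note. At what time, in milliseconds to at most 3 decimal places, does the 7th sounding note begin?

1. 0.0ms @ 0 + 918.367ms (3/2)
2. 918.367ms @ 3/2 + 306.122ms (1/2)
3. 1224.49ms @ 2 + 1224.49ms (2)
4. 2448.98ms @ 4 + 349.854ms (4/7)
5. 2798.834ms @ 32/7 + 349.854ms (4/7)
6. 3148.688ms @ 36/7 + 349.854ms (4/7)
7. 3498.542ms @ 40/7 + 349.854ms (4/7)
8. 3848.397ms @ 44/7 + 349.854ms (4/7)
9. 4198.251ms @ 48/7 + 174.927ms (2/7)
10. 4373.178ms @ 50/7 + 174.927ms (2/7)
11. 4548.105ms @ 52/7 + 349.854ms (4/7)
12. 4897.959ms @ 8 + 1224.49ms (2)
13. 6122.449ms @ 10 + 1224.49ms (2)
14. 7346.939ms @ 12 + 612.245ms (1)
15. 7959.184ms @ 13 + 612.245ms (1)
16. 8571.429ms @ 14 + 1224.49ms (2)

note 7 onset = 40/7b = 3498.542ms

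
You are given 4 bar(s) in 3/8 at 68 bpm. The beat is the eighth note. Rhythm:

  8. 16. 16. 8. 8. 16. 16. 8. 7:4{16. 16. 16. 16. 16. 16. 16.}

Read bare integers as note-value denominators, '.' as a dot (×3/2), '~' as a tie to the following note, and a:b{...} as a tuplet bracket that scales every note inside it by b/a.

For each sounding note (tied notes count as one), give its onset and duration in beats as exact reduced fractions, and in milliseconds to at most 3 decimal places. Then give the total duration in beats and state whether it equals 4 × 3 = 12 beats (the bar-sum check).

1) 0.0ms=0b +1323.529ms=3/2b
2) 1323.529ms=3/2b +661.765ms=3/4b
3) 1985.294ms=9/4b +661.765ms=3/4b
4) 2647.059ms=3b +1323.529ms=3/2b
5) 3970.588ms=9/2b +1323.529ms=3/2b
6) 5294.118ms=6b +661.765ms=3/4b
7) 5955.882ms=27/4b +661.765ms=3/4b
8) 6617.647ms=15/2b +1323.529ms=3/2b
9) 7941.176ms=9b +378.151ms=3/7b
10) 8319.328ms=66/7b +378.151ms=3/7b
11) 8697.479ms=69/7b +378.151ms=3/7b
12) 9075.63ms=72/7b +378.151ms=3/7b
13) 9453.782ms=75/7b +378.151ms=3/7b
14) 9831.933ms=78/7b +378.151ms=3/7b
15) 10210.084ms=81/7b +378.151ms=3/7b
Σ=12b of 12 (68bpm 3/8) — PASS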